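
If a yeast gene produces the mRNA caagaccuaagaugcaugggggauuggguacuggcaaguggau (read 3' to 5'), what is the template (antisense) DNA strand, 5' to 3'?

5'-GTTCTGGATTCTACGTACCCCCTAACCCATGACCGTTCACCTA-3'

Written 5'→3' the mRNA is UAGGUGAACGGUCAUGGGUUAGGGGGUACGUAGAAUCCAGAAC, so the coding DNA strand is TAGGTGAACGGTCATGGGTTAGGGGGTACGTAGAATCCAGAAC. The template is its reverse complement.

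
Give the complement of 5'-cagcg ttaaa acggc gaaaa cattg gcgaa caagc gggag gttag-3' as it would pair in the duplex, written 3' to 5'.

3'-GTCGCAATTTTGCCGCTTTTGTAACCGCTTGTTCGCCCTCCAATC-5'

Base-pairing A↔T, G↔C gives the complement. The complementary strand is antiparallel, so paired with a 5'→3' strand it runs 3'→5'.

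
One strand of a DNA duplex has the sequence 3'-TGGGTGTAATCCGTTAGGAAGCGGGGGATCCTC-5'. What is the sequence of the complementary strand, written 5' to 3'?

5'-ACCCACATTAGGCAATCCTTCGCCCCCTAGGAG-3'

The strand is given 3'→5', so its complement runs 5'→3' in the same left-to-right order: pair each base A↔T, G↔C.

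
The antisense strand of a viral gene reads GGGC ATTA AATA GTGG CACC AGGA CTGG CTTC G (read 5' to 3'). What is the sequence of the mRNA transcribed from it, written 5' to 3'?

5'-CGAAGCCAGUCCUGGUGCCACUAUUUAAUGCCC-3'

RNA polymerase reads the template 3'→5' and synthesizes mRNA 5'→3' by base-pairing (A→U, T→A, G↔C). The complement of the template is CCCGTAATTTATCACCGTGGTCCTGACCGAAGC; antiparallel, so 5'→3' the coding strand is CGAAGCCAGTCCTGGTGCCACTATTTAATGCCC. Replace T with U for the mRNA.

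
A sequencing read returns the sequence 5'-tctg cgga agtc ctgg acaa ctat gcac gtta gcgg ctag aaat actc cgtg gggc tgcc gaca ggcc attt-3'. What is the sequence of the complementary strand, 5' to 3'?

The complement of TCTGCGGAAGTCCTGGACAACTATGCACGTTAGCGGCTAGAAATACTCCGTGGGGCTGCCGACAGGCCATTT is AGACGCCTTCAGGACCTGTTGATACGTGCAATCGCCGATCTTTATGAGGCACCCCGACGGCTGTCCGGTAAA (A↔T, G↔C). DNA strands are antiparallel, so the complementary strand runs 3'→5'; reversing gives the 5'→3' form.

5'-AAATGGCCTGTCGGCAGCCCCACGGAGTATTTCTAGCCGCTAACGTGCATAGTTGTCCAGGACTTCCGCAGA-3'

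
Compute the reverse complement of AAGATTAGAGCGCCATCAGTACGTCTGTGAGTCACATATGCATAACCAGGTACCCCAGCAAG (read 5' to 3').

Complement each base (A↔T, G↔C): TTCTAATCTCGCGGTAGTCATGCAGACACTCAGTGTATACGTATTGGTCCATGGGGTCGTTC. Then reverse.

5'-CTTGCTGGGGTACCTGGTTATGCATATGTGACTCACAGACGTACTGATGGCGCTCTAATCTT-3'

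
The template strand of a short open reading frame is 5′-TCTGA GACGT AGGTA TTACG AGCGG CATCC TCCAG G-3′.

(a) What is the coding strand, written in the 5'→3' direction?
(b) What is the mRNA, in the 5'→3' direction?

(a) 5'-CCTGGAGGATGCCGCTCGTAATACCTACGTCTCAGA-3'
(b) 5'-CCUGGAGGAUGCCGCUCGUAAUACCUACGUCUCAGA-3'

(a) The coding strand is the reverse complement of the template: complement AGACTCTGCATCCATAATGCTCGCCGTAGGAGGTCC, then reverse.
(b) mRNA has the coding-strand sequence with T→U.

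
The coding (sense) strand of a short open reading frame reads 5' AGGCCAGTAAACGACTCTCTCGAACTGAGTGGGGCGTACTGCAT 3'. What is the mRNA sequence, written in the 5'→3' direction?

5'-AGGCCAGUAAACGACUCUCUCGAACUGAGUGGGGCGUACUGCAU-3'

The mRNA is synthesized from the template strand, so it matches the coding strand with T replaced by U.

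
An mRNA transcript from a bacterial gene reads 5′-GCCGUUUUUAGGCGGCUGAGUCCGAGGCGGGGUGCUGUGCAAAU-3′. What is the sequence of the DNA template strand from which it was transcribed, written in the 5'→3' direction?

Replace U with T to get the coding DNA strand: GCCGTTTTTAGGCGGCTGAGTCCGAGGCGGGGTGCTGTGCAAAT. The template strand is its reverse complement (complement CGGCAAAAATCCGCCGACTCAGGCTCCGCCCCACGACACGTTTA, then reverse).

5′-ATTTGCACAGCACCCCGCCTCGGACTCAGCCGCCTAAAAACGGC-3′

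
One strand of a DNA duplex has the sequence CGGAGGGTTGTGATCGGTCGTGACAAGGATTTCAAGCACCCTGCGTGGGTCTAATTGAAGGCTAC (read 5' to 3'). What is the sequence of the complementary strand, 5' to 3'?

The complement of CGGAGGGTTGTGATCGGTCGTGACAAGGATTTCAAGCACCCTGCGTGGGTCTAATTGAAGGCTAC is GCCTCCCAACACTAGCCAGCACTGTTCCTAAAGTTCGTGGGACGCACCCAGATTAACTTCCGATG (A↔T, G↔C). DNA strands are antiparallel, so the complementary strand runs 3'→5'; reversing gives the 5'→3' form.

5'-GTAGCCTTCAATTAGACCCACGCAGGGTGCTTGAAATCCTTGTCACGACCGATCACAACCCTCCG-3'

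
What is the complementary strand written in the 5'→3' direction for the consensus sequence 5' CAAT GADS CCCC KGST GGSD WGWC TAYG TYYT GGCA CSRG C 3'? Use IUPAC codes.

Standard pairs A↔T, G↔C; ambiguity codes pair R↔Y, K↔M, W↔W, S↔S, D↔H. Complement (GTTACTHSGGGGMCSACCSHWCWGATRCARRACCGTGSYCG), then reverse for 5'→3'.

5'-GCYSGTGCCARRACRTAGWCWHSCCASCMGGGGSHTCATTG-3'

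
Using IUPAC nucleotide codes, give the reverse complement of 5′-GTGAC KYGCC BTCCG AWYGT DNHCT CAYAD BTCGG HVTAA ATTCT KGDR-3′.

5'-YHCMAGAATTTABDCCGAVHTRTGAGDNHACRWTCGGAVGGCRMGTCAC-3'

Standard pairs A↔T, G↔C; ambiguity codes pair R↔Y, K↔M, W↔W, B↔V, D↔H, N↔N. Complement (CACTGMRCGGVAGGCTWRCAHNDGAGTRTHVAGCCDBATTTAAGAMCHY), then reverse for 5'→3'.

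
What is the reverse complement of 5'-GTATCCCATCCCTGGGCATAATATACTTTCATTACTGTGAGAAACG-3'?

5'-CGTTTCTCACAGTAATGAAAGTATATTATGCCCAGGGATGGGATAC-3'

Complement each base (A↔T, G↔C): CATAGGGTAGGGACCCGTATTATATGAAAGTAATGACACTCTTTGC. Then reverse.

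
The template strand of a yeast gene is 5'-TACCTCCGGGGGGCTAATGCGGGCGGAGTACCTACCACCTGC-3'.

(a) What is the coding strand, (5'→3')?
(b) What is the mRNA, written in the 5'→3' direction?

(a) 5'-GCAGGTGGTAGGTACTCCGCCCGCATTAGCCCCCCGGAGGTA-3'
(b) 5'-GCAGGUGGUAGGUACUCCGCCCGCAUUAGCCCCCCGGAGGUA-3'

(a) The coding strand is the reverse complement of the template: complement ATGGAGGCCCCCCGATTACGCCCGCCTCATGGATGGTGGACG, then reverse.
(b) mRNA has the coding-strand sequence with T→U.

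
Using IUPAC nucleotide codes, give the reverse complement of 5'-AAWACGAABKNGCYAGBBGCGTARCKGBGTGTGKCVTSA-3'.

Standard pairs A↔T, G↔C; ambiguity codes pair R↔Y, K↔M, W↔W, S↔S, B↔V, N↔N. Complement (TTWTGCTTVMNCGRTCVVCGCATYGMCVCACACMGBAST), then reverse for 5'→3'.

5'-TSABGMCACACVCMGYTACGCVVCTRGCNMVTTCGTWTT-3'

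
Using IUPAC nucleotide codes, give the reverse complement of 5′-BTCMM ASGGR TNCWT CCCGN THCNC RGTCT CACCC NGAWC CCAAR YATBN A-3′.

5'-TNVATRYTTGGGWTCNGGGTGAGACYGNGDANCGGGAWGNAYCCSTKKGAV-3'

Standard pairs A↔T, G↔C; ambiguity codes pair R↔Y, M↔K, W↔W, S↔S, B↔V, H↔D, N↔N. Complement (VAGKKTSCCYANGWAGGGCNADGNGYCAGAGTGGGNCTWGGGTTYRTAVNT), then reverse for 5'→3'.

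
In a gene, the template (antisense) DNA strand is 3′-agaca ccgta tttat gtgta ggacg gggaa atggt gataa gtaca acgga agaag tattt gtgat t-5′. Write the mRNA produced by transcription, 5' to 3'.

5'-UCUGUGGCAUAAAUACACAUCCUGCCCCUUUACCACUAUUCAUGUUGCCUUCUUCAUAAACACUAA-3'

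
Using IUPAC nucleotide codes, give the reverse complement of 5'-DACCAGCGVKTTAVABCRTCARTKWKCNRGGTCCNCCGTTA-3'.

5'-TAACGGNGGACCYNGMWMAYTGAYGVTBTAAMBCGCTGGTH-3'

Standard pairs A↔T, G↔C; ambiguity codes pair R↔Y, K↔M, W↔W, B↔V, D↔H, N↔N. Complement (HTGGTCGCBMAATBTVGYAGTYAMWMGNYCCAGGNGGCAAT), then reverse for 5'→3'.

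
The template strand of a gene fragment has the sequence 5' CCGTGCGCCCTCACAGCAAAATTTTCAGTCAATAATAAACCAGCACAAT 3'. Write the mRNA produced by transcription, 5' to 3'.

The mRNA has the sequence of the coding strand (reverse complement of the template) with T→U. Reverse complement of CCGTGCGCCCTCACAGCAAAATTTTCAGTCAATAATAAACCAGCACAAT is ATTGTGCTGGTTTATTATTGACTGAAAATTTTGCTGTGAGGGCGCACGG; then T→U.

5'-AUUGUGCUGGUUUAUUAUUGACUGAAAAUUUUGCUGUGAGGGCGCACGG-3'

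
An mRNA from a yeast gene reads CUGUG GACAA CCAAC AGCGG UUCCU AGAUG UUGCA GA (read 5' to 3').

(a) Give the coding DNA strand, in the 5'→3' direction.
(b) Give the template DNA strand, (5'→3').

(a) The coding strand matches the mRNA with U→T.
(b) The template strand is the reverse complement of the coding strand.

(a) 5'-CTGTGGACAACCAACAGCGGTTCCTAGATGTTGCAGA-3'
(b) 5'-TCTGCAACATCTAGGAACCGCTGTTGGTTGTCCACAG-3'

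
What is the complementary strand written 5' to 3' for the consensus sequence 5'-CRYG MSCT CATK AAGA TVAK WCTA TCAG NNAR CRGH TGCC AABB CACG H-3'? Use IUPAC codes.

5'-DCGTGVVTTGGCADCYGYTNNCTGATAGWMTBATCTTMATGAGSKCRYG-3'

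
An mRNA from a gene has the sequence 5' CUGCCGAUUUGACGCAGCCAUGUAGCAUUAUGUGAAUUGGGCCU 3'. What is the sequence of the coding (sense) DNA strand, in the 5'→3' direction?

5'-CTGCCGATTTGACGCAGCCATGTAGCATTATGTGAATTGGGCCT-3'

The coding DNA strand has the same 5'→3' sequence as the mRNA with U replaced by T.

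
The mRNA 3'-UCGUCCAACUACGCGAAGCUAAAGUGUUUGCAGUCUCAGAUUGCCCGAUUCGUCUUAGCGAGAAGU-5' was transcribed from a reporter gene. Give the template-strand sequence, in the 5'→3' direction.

5'-AGCAGGTTGATGCGCTTCGATTTCACAAACGTCAGAGTCTAACGGGCTAAGCAGAATCGCTCTTCA-3'

Written 5'→3' the mRNA is UGAAGAGCGAUUCUGCUUAGCCCGUUAGACUCUGACGUUUGUGAAAUCGAAGCGCAUCAACCUGCU, so the coding DNA strand is TGAAGAGCGATTCTGCTTAGCCCGTTAGACTCTGACGTTTGTGAAATCGAAGCGCATCAACCTGCT. The template is its reverse complement.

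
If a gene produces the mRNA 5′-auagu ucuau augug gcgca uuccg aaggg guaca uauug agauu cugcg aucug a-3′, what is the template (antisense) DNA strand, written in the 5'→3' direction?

5'-TCAGATCGCAGAATCTCAATATGTACCCCTTCGGAATGCGCCACATATAGAACTAT-3'

Replace U with T to get the coding DNA strand: ATAGTTCTATATGTGGCGCATTCCGAAGGGGTACATATTGAGATTCTGCGATCTGA. The template strand is its reverse complement (complement TATCAAGATATACACCGCGTAAGGCTTCCCCATGTATAACTCTAAGACGCTAGACT, then reverse).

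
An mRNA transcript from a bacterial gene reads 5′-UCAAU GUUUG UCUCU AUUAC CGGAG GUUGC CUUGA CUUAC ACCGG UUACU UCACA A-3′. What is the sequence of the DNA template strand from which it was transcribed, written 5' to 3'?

5'-TTGTGAAGTAACCGGTGTAAGTCAAGGCAACCTCCGGTAATAGAGACAAACATTGA-3'

Replace U with T to get the coding DNA strand: TCAATGTTTGTCTCTATTACCGGAGGTTGCCTTGACTTACACCGGTTACTTCACAA. The template strand is its reverse complement (complement AGTTACAAACAGAGATAATGGCCTCCAACGGAACTGAATGTGGCCAATGAAGTGTT, then reverse).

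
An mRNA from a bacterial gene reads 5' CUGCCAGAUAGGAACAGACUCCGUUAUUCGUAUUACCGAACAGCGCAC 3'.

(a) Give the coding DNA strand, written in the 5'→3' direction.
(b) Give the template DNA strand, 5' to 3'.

(a) The coding strand matches the mRNA with U→T.
(b) The template strand is the reverse complement of the coding strand.

(a) 5′-CTGCCAGATAGGAACAGACTCCGTTATTCGTATTACCGAACAGCGCAC-3′
(b) 5'-GTGCGCTGTTCGGTAATACGAATAACGGAGTCTGTTCCTATCTGGCAG-3'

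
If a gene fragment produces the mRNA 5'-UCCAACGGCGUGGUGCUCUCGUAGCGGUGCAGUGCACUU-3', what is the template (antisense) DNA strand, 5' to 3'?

5'-AAGTGCACTGCACCGCTACGAGAGCACCACGCCGTTGGA-3'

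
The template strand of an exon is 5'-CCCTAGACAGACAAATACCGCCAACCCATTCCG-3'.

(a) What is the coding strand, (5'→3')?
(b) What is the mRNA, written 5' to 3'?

(a) The coding strand is the reverse complement of the template: complement GGGATCTGTCTGTTTATGGCGGTTGGGTAAGGC, then reverse.
(b) mRNA has the coding-strand sequence with T→U.

(a) 5′-CGGAATGGGTTGGCGGTATTTGTCTGTCTAGGG-3′
(b) 5'-CGGAAUGGGUUGGCGGUAUUUGUCUGUCUAGGG-3'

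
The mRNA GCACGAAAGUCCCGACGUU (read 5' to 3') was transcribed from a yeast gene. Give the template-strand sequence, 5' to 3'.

Replace U with T to get the coding DNA strand: GCACGAAAGTCCCGACGTT. The template strand is its reverse complement (complement CGTGCTTTCAGGGCTGCAA, then reverse).

5'-AACGTCGGGACTTTCGTGC-3'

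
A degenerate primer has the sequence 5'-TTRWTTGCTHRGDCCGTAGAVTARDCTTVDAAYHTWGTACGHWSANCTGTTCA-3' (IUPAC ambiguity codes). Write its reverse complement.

5'-TGAACAGNTSWDCGTACWADRTTHBAAGHYTABTCTACGGHCYDAGCAAWYAA-3'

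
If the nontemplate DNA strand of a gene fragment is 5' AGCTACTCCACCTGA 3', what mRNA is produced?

5′-AGCUACUCCACCUGA-3′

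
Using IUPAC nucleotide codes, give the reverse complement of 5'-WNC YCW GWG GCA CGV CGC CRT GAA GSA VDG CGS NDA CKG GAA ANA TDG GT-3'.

Standard pairs A↔T, G↔C; ambiguity codes pair R↔Y, K↔M, W↔W, S↔S, D↔H, V↔B, N↔N. Complement (WNGRGWCWCCGTGCBGCGGYACTTCSTBHCGCSNHTGMCCTTTNTAHCCA), then reverse for 5'→3'.

5'-ACCHATNTTTCCMGTHNSCGCHBTSCTTCAYGGCGBCGTGCCWCWGRGNW-3'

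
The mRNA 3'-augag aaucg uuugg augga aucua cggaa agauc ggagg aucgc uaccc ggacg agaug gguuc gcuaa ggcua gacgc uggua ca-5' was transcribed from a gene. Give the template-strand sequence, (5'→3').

Written 5'→3' the mRNA is ACAUGGUCGCAGAUCGGAAUCGCUUGGGUAGAGCAGGCCCAUCGCUAGGAGGCUAGAAAGGCAUCUAAGGUAGGUUUGCUAAGAGUA, so the coding DNA strand is ACATGGTCGCAGATCGGAATCGCTTGGGTAGAGCAGGCCCATCGCTAGGAGGCTAGAAAGGCATCTAAGGTAGGTTTGCTAAGAGTA. The template is its reverse complement.

5'-TACTCTTAGCAAACCTACCTTAGATGCCTTTCTAGCCTCCTAGCGATGGGCCTGCTCTACCCAAGCGATTCCGATCTGCGACCATGT-3'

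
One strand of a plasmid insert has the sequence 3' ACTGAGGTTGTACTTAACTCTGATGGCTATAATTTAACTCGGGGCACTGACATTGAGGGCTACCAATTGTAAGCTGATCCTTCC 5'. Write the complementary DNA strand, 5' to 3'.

The strand is given 3'→5', so its complement runs 5'→3' in the same left-to-right order: pair each base A↔T, G↔C.

5'-TGACTCCAACATGAATTGAGACTACCGATATTAAATTGAGCCCCGTGACTGTAACTCCCGATGGTTAACATTCGACTAGGAAGG-3'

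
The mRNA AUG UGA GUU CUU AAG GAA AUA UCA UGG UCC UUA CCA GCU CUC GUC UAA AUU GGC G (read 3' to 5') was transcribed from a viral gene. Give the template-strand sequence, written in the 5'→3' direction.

Written 5'→3' the mRNA is GCGGUUAAAUCUGCUCUCGACCAUUCCUGGUACUAUAAAGGAAUUCUUGAGUGUA, so the coding DNA strand is GCGGTTAAATCTGCTCTCGACCATTCCTGGTACTATAAAGGAATTCTTGAGTGTA. The template is its reverse complement.

5'-TACACTCAAGAATTCCTTTATAGTACCAGGAATGGTCGAGAGCAGATTTAACCGC-3'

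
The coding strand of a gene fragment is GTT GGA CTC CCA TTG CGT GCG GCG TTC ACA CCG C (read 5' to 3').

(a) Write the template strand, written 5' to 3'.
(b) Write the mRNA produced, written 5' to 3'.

(a) 5'-GCGGTGTGAACGCCGCACGCAATGGGAGTCCAAC-3'
(b) 5′-GUUGGACUCCCAUUGCGUGCGGCGUUCACACCGC-3′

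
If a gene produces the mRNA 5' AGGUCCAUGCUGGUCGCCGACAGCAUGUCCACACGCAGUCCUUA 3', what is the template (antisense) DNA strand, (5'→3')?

5'-TAAGGACTGCGTGTGGACATGCTGTCGGCGACCAGCATGGACCT-3'

Replace U with T to get the coding DNA strand: AGGTCCATGCTGGTCGCCGACAGCATGTCCACACGCAGTCCTTA. The template strand is its reverse complement (complement TCCAGGTACGACCAGCGGCTGTCGTACAGGTGTGCGTCAGGAAT, then reverse).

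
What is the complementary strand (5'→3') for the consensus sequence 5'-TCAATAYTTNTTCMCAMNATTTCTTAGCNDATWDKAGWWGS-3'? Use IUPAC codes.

Standard pairs A↔T, G↔C; ambiguity codes pair Y↔R, M↔K, W↔W, S↔S, D↔H, N↔N. Complement (AGTTATRAANAAGKGTKNTAAAGAATCGNHTAWHMTCWWCS), then reverse for 5'→3'.

5'-SCWWCTMHWATHNGCTAAGAAATNKTGKGAANAARTATTGA-3'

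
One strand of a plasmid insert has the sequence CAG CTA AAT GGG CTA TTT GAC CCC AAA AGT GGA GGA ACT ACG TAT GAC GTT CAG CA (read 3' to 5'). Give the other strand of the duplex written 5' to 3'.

5′-GTCGATTTACCCGATAAACTGGGGTTTTCACCTCCTTGATGCATACTGCAAGTCGT-3′

The strand is given 3'→5', so its complement runs 5'→3' in the same left-to-right order: pair each base A↔T, G↔C.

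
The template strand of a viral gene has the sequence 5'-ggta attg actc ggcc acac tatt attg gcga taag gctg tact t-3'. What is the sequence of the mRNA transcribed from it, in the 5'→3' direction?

5'-AAGUACAGCCUUAUCGCCAAUAAUAGUGUGGCCGAGUCAAUUACC-3'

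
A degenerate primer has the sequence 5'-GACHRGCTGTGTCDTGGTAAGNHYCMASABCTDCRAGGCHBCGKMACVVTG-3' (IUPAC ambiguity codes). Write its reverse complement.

Standard pairs A↔T, G↔C; ambiguity codes pair R↔Y, M↔K, S↔S, B↔V, D↔H, N↔N. Complement (CTGDYCGACACAGHACCATTCNDRGKTSTVGAHGYTCCGDVGCMKTGBBAC), then reverse for 5'→3'.

5'-CABBGTKMCGVDGCCTYGHAGVTSTKGRDNCTTACCAHGACACAGCYDGTC-3'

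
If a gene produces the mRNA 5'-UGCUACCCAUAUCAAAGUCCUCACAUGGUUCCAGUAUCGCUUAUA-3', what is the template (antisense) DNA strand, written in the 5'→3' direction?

5′-TATAAGCGATACTGGAACCATGTGAGGACTTTGATATGGGTAGCA-3′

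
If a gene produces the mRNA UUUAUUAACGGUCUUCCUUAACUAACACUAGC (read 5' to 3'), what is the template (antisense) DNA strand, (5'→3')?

5'-GCTAGTGTTAGTTAAGGAAGACCGTTAATAAA-3'

Replace U with T to get the coding DNA strand: TTTATTAACGGTCTTCCTTAACTAACACTAGC. The template strand is its reverse complement (complement AAATAATTGCCAGAAGGAATTGATTGTGATCG, then reverse).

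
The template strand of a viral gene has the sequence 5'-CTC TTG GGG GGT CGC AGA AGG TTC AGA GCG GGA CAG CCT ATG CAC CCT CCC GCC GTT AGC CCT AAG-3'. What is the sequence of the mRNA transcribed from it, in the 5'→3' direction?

5'-CUUAGGGCUAACGGCGGGAGGGUGCAUAGGCUGUCCCGCUCUGAACCUUCUGCGACCCCCCAAGAG-3'

The mRNA has the sequence of the coding strand (reverse complement of the template) with T→U. Reverse complement of CTCTTGGGGGGTCGCAGAAGGTTCAGAGCGGGACAGCCTATGCACCCTCCCGCCGTTAGCCCTAAG is CTTAGGGCTAACGGCGGGAGGGTGCATAGGCTGTCCCGCTCTGAACCTTCTGCGACCCCCCAAGAG; then T→U.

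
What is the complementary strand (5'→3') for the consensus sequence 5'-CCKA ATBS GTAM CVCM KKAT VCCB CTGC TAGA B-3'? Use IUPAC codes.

Standard pairs A↔T, G↔C; ambiguity codes pair M↔K, S↔S, B↔V. Complement (GGMTTAVSCATKGBGKMMTABGGVGACGATCTV), then reverse for 5'→3'.

5'-VTCTAGCAGVGGBATMMKGBGKTACSVATTMGG-3'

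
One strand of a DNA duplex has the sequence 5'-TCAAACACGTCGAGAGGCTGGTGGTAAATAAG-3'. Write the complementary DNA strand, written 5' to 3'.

5'-CTTATTTACCACCAGCCTCTCGACGTGTTTGA-3'

The complement of TCAAACACGTCGAGAGGCTGGTGGTAAATAAG is AGTTTGTGCAGCTCTCCGACCACCATTTATTC (A↔T, G↔C). DNA strands are antiparallel, so the complementary strand runs 3'→5'; reversing gives the 5'→3' form.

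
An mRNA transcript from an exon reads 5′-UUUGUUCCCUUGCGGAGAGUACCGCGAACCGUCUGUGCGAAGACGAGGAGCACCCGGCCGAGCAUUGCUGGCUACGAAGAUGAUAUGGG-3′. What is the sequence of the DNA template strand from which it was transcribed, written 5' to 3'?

Replace U with T to get the coding DNA strand: TTTGTTCCCTTGCGGAGAGTACCGCGAACCGTCTGTGCGAAGACGAGGAGCACCCGGCCGAGCATTGCTGGCTACGAAGATGATATGGG. The template strand is its reverse complement (complement AAACAAGGGAACGCCTCTCATGGCGCTTGGCAGACACGCTTCTGCTCCTCGTGGGCCGGCTCGTAACGACCGATGCTTCTACTATACCC, then reverse).

5'-CCCATATCATCTTCGTAGCCAGCAATGCTCGGCCGGGTGCTCCTCGTCTTCGCACAGACGGTTCGCGGTACTCTCCGCAAGGGAACAAA-3'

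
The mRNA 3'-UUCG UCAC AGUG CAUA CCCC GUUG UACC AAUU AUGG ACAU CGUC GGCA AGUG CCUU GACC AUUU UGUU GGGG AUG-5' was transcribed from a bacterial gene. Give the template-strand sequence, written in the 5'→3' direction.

Written 5'→3' the mRNA is GUAGGGGUUGUUUUACCAGUUCCGUGAACGGCUGCUACAGGUAUUAACCAUGUUGCCCCAUACGUGACACUGCUU, so the coding DNA strand is GTAGGGGTTGTTTTACCAGTTCCGTGAACGGCTGCTACAGGTATTAACCATGTTGCCCCATACGTGACACTGCTT. The template is its reverse complement.

5'-AAGCAGTGTCACGTATGGGGCAACATGGTTAATACCTGTAGCAGCCGTTCACGGAACTGGTAAAACAACCCCTAC-3'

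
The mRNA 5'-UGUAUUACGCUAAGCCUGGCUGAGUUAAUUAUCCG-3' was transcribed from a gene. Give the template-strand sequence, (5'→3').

Replace U with T to get the coding DNA strand: TGTATTACGCTAAGCCTGGCTGAGTTAATTATCCG. The template strand is its reverse complement (complement ACATAATGCGATTCGGACCGACTCAATTAATAGGC, then reverse).

5'-CGGATAATTAACTCAGCCAGGCTTAGCGTAATACA-3'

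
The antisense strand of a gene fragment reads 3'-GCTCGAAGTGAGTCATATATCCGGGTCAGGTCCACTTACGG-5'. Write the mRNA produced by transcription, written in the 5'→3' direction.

5′-CGAGCUUCACUCAGUAUAUAGGCCCAGUCCAGGUGAAUGCC-3′

Reading the template 3'→5' as shown, RNA polymerase pairs each base (A→U, T→A, G↔C) to build mRNA 5'→3' directly.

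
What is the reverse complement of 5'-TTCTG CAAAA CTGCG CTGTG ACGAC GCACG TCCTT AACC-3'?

Complement each base (A↔T, G↔C): AAGACGTTTTGACGCGACACTGCTGCGTGCAGGAATTGG. Then reverse.

5'-GGTTAAGGACGTGCGTCGTCACAGCGCAGTTTTGCAGAA-3'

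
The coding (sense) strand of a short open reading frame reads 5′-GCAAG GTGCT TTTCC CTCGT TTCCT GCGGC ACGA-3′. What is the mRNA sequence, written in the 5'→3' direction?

mRNA has the coding-strand sequence with U in place of T.

5'-GCAAGGUGCUUUUCCCUCGUUUCCUGCGGCACGA-3'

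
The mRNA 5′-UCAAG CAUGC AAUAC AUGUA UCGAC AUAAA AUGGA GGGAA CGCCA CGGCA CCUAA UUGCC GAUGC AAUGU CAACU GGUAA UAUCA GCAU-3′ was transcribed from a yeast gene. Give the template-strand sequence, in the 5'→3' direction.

5'-ATGCTGATATTACCAGTTGACATTGCATCGGCAATTAGGTGCCGTGGCGTTCCCTCCATTTTATGTCGATACATGTATTGCATGCTTGA-3'

Replace U with T to get the coding DNA strand: TCAAGCATGCAATACATGTATCGACATAAAATGGAGGGAACGCCACGGCACCTAATTGCCGATGCAATGTCAACTGGTAATATCAGCAT. The template strand is its reverse complement (complement AGTTCGTACGTTATGTACATAGCTGTATTTTACCTCCCTTGCGGTGCCGTGGATTAACGGCTACGTTACAGTTGACCATTATAGTCGTA, then reverse).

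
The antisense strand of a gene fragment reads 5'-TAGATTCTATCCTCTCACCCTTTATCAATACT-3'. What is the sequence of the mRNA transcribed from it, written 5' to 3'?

RNA polymerase reads the template 3'→5' and synthesizes mRNA 5'→3' by base-pairing (A→U, T→A, G↔C). The complement of the template is ATCTAAGATAGGAGAGTGGGAAATAGTTATGA; antiparallel, so 5'→3' the coding strand is AGTATTGATAAAGGGTGAGAGGATAGAATCTA. Replace T with U for the mRNA.

5'-AGUAUUGAUAAAGGGUGAGAGGAUAGAAUCUA-3'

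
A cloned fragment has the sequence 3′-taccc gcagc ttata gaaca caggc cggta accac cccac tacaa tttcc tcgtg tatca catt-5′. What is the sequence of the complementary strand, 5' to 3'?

5'-ATGGGCGTCGAATATCTTGTGTCCGGCCATTGGTGGGGTGATGTTAAAGGAGCACATAGTGTAA-3'

The strand is given 3'→5', so its complement runs 5'→3' in the same left-to-right order: pair each base A↔T, G↔C.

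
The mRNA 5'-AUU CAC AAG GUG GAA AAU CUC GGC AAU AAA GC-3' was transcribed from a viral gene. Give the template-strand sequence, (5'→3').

Replace U with T to get the coding DNA strand: ATTCACAAGGTGGAAAATCTCGGCAATAAAGC. The template strand is its reverse complement (complement TAAGTGTTCCACCTTTTAGAGCCGTTATTTCG, then reverse).

5′-GCTTTATTGCCGAGATTTTCCACCTTGTGAAT-3′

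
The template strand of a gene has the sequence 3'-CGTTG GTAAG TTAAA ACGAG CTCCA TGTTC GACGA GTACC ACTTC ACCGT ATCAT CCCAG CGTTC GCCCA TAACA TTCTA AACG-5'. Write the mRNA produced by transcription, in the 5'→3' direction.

Reading the template 3'→5' as shown, RNA polymerase pairs each base (A→U, T→A, G↔C) to build mRNA 5'→3' directly.

5'-GCAACCAUUCAAUUUUGCUCGAGGUACAAGCUGCUCAUGGUGAAGUGGCAUAGUAGGGUCGCAAGCGGGUAUUGUAAGAUUUGC-3'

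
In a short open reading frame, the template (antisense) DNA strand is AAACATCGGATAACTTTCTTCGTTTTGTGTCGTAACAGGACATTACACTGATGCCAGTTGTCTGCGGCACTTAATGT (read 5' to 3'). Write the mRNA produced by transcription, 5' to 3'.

The mRNA has the sequence of the coding strand (reverse complement of the template) with T→U. Reverse complement of AAACATCGGATAACTTTCTTCGTTTTGTGTCGTAACAGGACATTACACTGATGCCAGTTGTCTGCGGCACTTAATGT is ACATTAAGTGCCGCAGACAACTGGCATCAGTGTAATGTCCTGTTACGACACAAAACGAAGAAAGTTATCCGATGTTT; then T→U.

5'-ACAUUAAGUGCCGCAGACAACUGGCAUCAGUGUAAUGUCCUGUUACGACACAAAACGAAGAAAGUUAUCCGAUGUUU-3'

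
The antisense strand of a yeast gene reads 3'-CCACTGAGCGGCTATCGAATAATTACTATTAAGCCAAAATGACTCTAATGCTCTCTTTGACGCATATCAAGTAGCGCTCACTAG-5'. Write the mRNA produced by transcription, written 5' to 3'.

Reading the template 3'→5' as shown, RNA polymerase pairs each base (A→U, T→A, G↔C) to build mRNA 5'→3' directly.

5′-GGUGACUCGCCGAUAGCUUAUUAAUGAUAAUUCGGUUUUACUGAGAUUACGAGAGAAACUGCGUAUAGUUCAUCGCGAGUGAUC-3′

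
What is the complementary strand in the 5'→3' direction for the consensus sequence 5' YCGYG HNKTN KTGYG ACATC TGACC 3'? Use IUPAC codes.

5'-GGTCAGATGTCRCAMNAMNDCRCGR-3'

Standard pairs A↔T, G↔C; ambiguity codes pair Y↔R, K↔M, H↔D, N↔N. Complement (RGCRCDNMANMACRCTGTAGACTGG), then reverse for 5'→3'.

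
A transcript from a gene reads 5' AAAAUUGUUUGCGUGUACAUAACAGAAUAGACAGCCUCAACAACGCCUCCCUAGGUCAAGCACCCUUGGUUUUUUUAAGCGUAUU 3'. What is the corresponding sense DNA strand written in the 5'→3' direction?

5'-AAAATTGTTTGCGTGTACATAACAGAATAGACAGCCTCAACAACGCCTCCCTAGGTCAAGCACCCTTGGTTTTTTTAAGCGTATT-3'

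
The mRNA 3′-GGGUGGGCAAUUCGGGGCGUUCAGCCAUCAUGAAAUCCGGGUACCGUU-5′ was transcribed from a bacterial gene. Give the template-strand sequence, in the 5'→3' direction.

5′-CCCACCCGTTAAGCCCCGCAAGTCGGTAGTACTTTAGGCCCATGGCAA-3′

Written 5'→3' the mRNA is UUGCCAUGGGCCUAAAGUACUACCGACUUGCGGGGCUUAACGGGUGGG, so the coding DNA strand is TTGCCATGGGCCTAAAGTACTACCGACTTGCGGGGCTTAACGGGTGGG. The template is its reverse complement.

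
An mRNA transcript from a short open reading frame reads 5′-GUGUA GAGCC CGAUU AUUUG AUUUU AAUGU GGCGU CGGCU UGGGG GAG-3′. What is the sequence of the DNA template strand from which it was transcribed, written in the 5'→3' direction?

5'-CTCCCCCAAGCCGACGCCACATTAAAATCAAATAATCGGGCTCTACAC-3'

Replace U with T to get the coding DNA strand: GTGTAGAGCCCGATTATTTGATTTTAATGTGGCGTCGGCTTGGGGGAG. The template strand is its reverse complement (complement CACATCTCGGGCTAATAAACTAAAATTACACCGCAGCCGAACCCCCTC, then reverse).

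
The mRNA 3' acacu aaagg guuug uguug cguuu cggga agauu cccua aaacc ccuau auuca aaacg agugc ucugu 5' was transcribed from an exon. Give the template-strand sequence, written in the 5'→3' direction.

5'-TGTGATTTCCCAAACACAACGCAAAGCCCTTCTAAGGGATTTTGGGGATATAAGTTTTGCTCACGAGACA-3'

Written 5'→3' the mRNA is UGUCUCGUGAGCAAAACUUAUAUCCCCAAAAUCCCUUAGAAGGGCUUUGCGUUGUGUUUGGGAAAUCACA, so the coding DNA strand is TGTCTCGTGAGCAAAACTTATATCCCCAAAATCCCTTAGAAGGGCTTTGCGTTGTGTTTGGGAAATCACA. The template is its reverse complement.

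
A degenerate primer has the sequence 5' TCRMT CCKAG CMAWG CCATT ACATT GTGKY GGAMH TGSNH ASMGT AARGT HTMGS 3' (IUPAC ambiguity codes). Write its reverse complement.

Standard pairs A↔T, G↔C; ambiguity codes pair R↔Y, M↔K, W↔W, S↔S, H↔D, N↔N. Complement (AGYKAGGMTCGKTWCGGTAATGTAACACMRCCTKDACSNDTSKCATTYCADAKCS), then reverse for 5'→3'.

5'-SCKADACYTTACKSTDNSCADKTCCRMCACAATGTAATGGCWTKGCTMGGAKYGA-3'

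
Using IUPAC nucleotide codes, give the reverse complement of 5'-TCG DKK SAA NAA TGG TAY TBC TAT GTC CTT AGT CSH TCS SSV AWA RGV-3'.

5′-BCYTWTBSSSGADSGACTAAGGACATAGVARTACCATTNTTSMMHCGA-3′

Standard pairs A↔T, G↔C; ambiguity codes pair R↔Y, K↔M, W↔W, S↔S, B↔V, D↔H, N↔N. Complement (AGCHMMSTTNTTACCATRAVGATACAGGAATCAGSDAGSSSBTWTYCB), then reverse for 5'→3'.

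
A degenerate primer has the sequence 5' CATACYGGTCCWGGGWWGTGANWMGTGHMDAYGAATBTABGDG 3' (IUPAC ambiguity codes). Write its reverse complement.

Standard pairs A↔T, G↔C; ambiguity codes pair Y↔R, M↔K, W↔W, B↔V, D↔H, N↔N. Complement (GTATGRCCAGGWCCCWWCACTNWKCACDKHTRCTTAVATVCHC), then reverse for 5'→3'.

5'-CHCVTAVATTCRTHKDCACKWNTCACWWCCCWGGACCRGTATG-3'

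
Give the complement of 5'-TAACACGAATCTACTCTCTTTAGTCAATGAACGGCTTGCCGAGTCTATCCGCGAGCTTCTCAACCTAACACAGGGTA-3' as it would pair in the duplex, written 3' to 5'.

3'-ATTGTGCTTAGATGAGAGAAATCAGTTACTTGCCGAACGGCTCAGATAGGCGCTCGAAGAGTTGGATTGTGTCCCAT-5'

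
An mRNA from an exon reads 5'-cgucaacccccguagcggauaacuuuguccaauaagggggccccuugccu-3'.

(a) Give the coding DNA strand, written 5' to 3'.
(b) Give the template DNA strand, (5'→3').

(a) The coding strand matches the mRNA with U→T.
(b) The template strand is the reverse complement of the coding strand.

(a) 5′-CGTCAACCCCCGTAGCGGATAACTTTGTCCAATAAGGGGGCCCCTTGCCT-3′
(b) 5'-AGGCAAGGGGCCCCCTTATTGGACAAAGTTATCCGCTACGGGGGTTGACG-3'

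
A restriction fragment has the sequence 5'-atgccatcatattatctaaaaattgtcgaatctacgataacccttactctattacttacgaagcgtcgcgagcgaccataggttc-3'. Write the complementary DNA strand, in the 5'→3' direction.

Pairing A↔T and G↔C gives TACGGTAGTATAATAGATTTTTAACAGCTTAGATGCTATTGGGAATGAGATAATGAATGCTTCGCAGCGCTCGCTGGTATCCAAG, running 3'→5'. Reverse for the 5'→3' convention.

5'-GAACCTATGGTCGCTCGCGACGCTTCGTAAGTAATAGAGTAAGGGTTATCGTAGATTCGACAATTTTTAGATAATATGATGGCAT-3'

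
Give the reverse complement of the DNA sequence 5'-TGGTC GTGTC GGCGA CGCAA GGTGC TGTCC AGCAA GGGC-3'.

5'-GCCCTTGCTGGACAGCACCTTGCGTCGCCGACACGACCA-3'

Reading the sequence 3'→5' and pairing each base (A↔T, G↔C) gives the reverse complement directly.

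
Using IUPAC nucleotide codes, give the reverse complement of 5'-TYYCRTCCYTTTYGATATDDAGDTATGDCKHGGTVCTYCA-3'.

Standard pairs A↔T, G↔C; ambiguity codes pair R↔Y, K↔M, D↔H, V↔B. Complement (ARRGYAGGRAAARCTATAHHTCHATACHGMDCCABGARGT), then reverse for 5'→3'.

5'-TGRAGBACCDMGHCATAHCTHHATATCRAAARGGAYGRRA-3'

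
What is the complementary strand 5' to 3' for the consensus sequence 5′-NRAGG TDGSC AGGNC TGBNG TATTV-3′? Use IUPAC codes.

5'-BAATACNVCAGNCCTGSCHACCTYN-3'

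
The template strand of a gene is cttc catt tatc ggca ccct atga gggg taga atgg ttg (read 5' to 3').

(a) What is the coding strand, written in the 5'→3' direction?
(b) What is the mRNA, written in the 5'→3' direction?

(a) The coding strand is the reverse complement of the template: complement GAAGGTAAATAGCCGTGGGATACTCCCCATCTTACCAAC, then reverse.
(b) mRNA has the coding-strand sequence with T→U.

(a) 5'-CAACCATTCTACCCCTCATAGGGTGCCGATAAATGGAAG-3'
(b) 5'-CAACCAUUCUACCCCUCAUAGGGUGCCGAUAAAUGGAAG-3'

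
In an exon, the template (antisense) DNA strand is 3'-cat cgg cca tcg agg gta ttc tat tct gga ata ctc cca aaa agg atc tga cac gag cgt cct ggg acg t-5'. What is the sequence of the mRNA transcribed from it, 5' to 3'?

Reading the template 3'→5' as shown, RNA polymerase pairs each base (A→U, T→A, G↔C) to build mRNA 5'→3' directly.

5′-GUAGCCGGUAGCUCCCAUAAGAUAAGACCUUAUGAGGGUUUUUCCUAGACUGUGCUCGCAGGACCCUGCA-3′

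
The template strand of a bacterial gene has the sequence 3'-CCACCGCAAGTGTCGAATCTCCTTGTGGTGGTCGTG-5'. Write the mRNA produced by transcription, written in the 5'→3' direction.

5'-GGUGGCGUUCACAGCUUAGAGGAACACCACCAGCAC-3'

Reading the template 3'→5' as shown, RNA polymerase pairs each base (A→U, T→A, G↔C) to build mRNA 5'→3' directly.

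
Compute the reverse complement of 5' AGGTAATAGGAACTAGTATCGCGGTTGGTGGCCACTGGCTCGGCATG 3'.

5'-CATGCCGAGCCAGTGGCCACCAACCGCGATACTAGTTCCTATTACCT-3'

Reading the sequence 3'→5' and pairing each base (A↔T, G↔C) gives the reverse complement directly.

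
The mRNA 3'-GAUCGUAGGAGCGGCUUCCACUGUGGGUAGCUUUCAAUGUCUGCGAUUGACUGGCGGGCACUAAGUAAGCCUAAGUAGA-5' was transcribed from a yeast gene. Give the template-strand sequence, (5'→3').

Written 5'→3' the mRNA is AGAUGAAUCCGAAUGAAUCACGGGCGGUCAGUUAGCGUCUGUAACUUUCGAUGGGUGUCACCUUCGGCGAGGAUGCUAG, so the coding DNA strand is AGATGAATCCGAATGAATCACGGGCGGTCAGTTAGCGTCTGTAACTTTCGATGGGTGTCACCTTCGGCGAGGATGCTAG. The template is its reverse complement.

5'-CTAGCATCCTCGCCGAAGGTGACACCCATCGAAAGTTACAGACGCTAACTGACCGCCCGTGATTCATTCGGATTCATCT-3'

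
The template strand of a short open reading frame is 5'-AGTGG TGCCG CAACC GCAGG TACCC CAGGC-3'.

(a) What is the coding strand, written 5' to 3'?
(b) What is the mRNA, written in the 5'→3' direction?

(a) The coding strand is the reverse complement of the template: complement TCACCACGGCGTTGGCGTCCATGGGGTCCG, then reverse.
(b) mRNA has the coding-strand sequence with T→U.

(a) 5′-GCCTGGGGTACCTGCGGTTGCGGCACCACT-3′
(b) 5'-GCCUGGGGUACCUGCGGUUGCGGCACCACU-3'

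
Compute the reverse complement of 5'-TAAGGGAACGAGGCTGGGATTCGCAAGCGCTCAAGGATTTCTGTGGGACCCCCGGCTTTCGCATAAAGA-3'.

5′-TCTTTATGCGAAAGCCGGGGGTCCCACAGAAATCCTTGAGCGCTTGCGAATCCCAGCCTCGTTCCCTTA-3′

Reading the sequence 3'→5' and pairing each base (A↔T, G↔C) gives the reverse complement directly.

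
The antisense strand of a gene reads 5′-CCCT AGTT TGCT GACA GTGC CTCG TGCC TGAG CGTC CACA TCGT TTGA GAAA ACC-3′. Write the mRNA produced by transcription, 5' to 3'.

5'-GGUUUUCUCAAACGAUGUGGACGCUCAGGCACGAGGCACUGUCAGCAAACUAGGG-3'

RNA polymerase reads the template 3'→5' and synthesizes mRNA 5'→3' by base-pairing (A→U, T→A, G↔C). The complement of the template is GGGATCAAACGACTGTCACGGAGCACGGACTCGCAGGTGTAGCAAACTCTTTTGG; antiparallel, so 5'→3' the coding strand is GGTTTTCTCAAACGATGTGGACGCTCAGGCACGAGGCACTGTCAGCAAACTAGGG. Replace T with U for the mRNA.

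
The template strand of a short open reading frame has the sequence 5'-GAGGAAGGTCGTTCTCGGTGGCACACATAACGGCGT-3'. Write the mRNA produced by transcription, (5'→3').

5'-ACGCCGUUAUGUGUGCCACCGAGAACGACCUUCCUC-3'

The mRNA has the sequence of the coding strand (reverse complement of the template) with T→U. Reverse complement of GAGGAAGGTCGTTCTCGGTGGCACACATAACGGCGT is ACGCCGTTATGTGTGCCACCGAGAACGACCTTCCTC; then T→U.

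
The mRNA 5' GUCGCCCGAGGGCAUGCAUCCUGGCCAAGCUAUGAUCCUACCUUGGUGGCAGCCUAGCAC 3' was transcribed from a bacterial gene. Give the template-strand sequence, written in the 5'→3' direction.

5'-GTGCTAGGCTGCCACCAAGGTAGGATCATAGCTTGGCCAGGATGCATGCCCTCGGGCGAC-3'

Replace U with T to get the coding DNA strand: GTCGCCCGAGGGCATGCATCCTGGCCAAGCTATGATCCTACCTTGGTGGCAGCCTAGCAC. The template strand is its reverse complement (complement CAGCGGGCTCCCGTACGTAGGACCGGTTCGATACTAGGATGGAACCACCGTCGGATCGTG, then reverse).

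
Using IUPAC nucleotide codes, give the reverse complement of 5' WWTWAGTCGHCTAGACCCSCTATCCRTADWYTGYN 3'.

5'-NRCARWHTAYGGATAGSGGGTCTAGDCGACTWAWW-3'

Standard pairs A↔T, G↔C; ambiguity codes pair R↔Y, W↔W, S↔S, D↔H, N↔N. Complement (WWAWTCAGCDGATCTGGGSGATAGGYATHWRACRN), then reverse for 5'→3'.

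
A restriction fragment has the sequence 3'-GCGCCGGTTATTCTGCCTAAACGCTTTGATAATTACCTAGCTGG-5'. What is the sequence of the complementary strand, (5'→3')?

The strand is given 3'→5', so its complement runs 5'→3' in the same left-to-right order: pair each base A↔T, G↔C.

5'-CGCGGCCAATAAGACGGATTTGCGAAACTATTAATGGATCGACC-3'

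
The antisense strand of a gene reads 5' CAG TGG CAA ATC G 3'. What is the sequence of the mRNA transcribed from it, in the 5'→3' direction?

The mRNA has the sequence of the coding strand (reverse complement of the template) with T→U. Reverse complement of CAGTGGCAAATCG is CGATTTGCCACTG; then T→U.

5'-CGAUUUGCCACUG-3'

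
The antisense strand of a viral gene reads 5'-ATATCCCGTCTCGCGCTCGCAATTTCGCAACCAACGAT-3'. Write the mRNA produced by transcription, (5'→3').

5'-AUCGUUGGUUGCGAAAUUGCGAGCGCGAGACGGGAUAU-3'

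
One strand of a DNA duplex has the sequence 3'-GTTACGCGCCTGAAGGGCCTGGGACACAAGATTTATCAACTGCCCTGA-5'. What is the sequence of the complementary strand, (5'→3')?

5'-CAATGCGCGGACTTCCCGGACCCTGTGTTCTAAATAGTTGACGGGACT-3'

The strand is given 3'→5', so its complement runs 5'→3' in the same left-to-right order: pair each base A↔T, G↔C.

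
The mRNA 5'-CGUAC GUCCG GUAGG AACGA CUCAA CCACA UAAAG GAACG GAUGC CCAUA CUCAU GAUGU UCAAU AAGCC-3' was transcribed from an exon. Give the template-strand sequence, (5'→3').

Replace U with T to get the coding DNA strand: CGTACGTCCGGTAGGAACGACTCAACCACATAAAGGAACGGATGCCCATACTCATGATGTTCAATAAGCC. The template strand is its reverse complement (complement GCATGCAGGCCATCCTTGCTGAGTTGGTGTATTTCCTTGCCTACGGGTATGAGTACTACAAGTTATTCGG, then reverse).

5'-GGCTTATTGAACATCATGAGTATGGGCATCCGTTCCTTTATGTGGTTGAGTCGTTCCTACCGGACGTACG-3'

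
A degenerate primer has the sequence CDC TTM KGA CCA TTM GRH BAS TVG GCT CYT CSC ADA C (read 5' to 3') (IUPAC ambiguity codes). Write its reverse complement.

Standard pairs A↔T, G↔C; ambiguity codes pair R↔Y, M↔K, S↔S, B↔V, D↔H. Complement (GHGAAKMCTGGTAAKCYDVTSABCCGAGRAGSGTHTG), then reverse for 5'→3'.

5'-GTHTGSGARGAGCCBASTVDYCKAATGGTCMKAAGHG-3'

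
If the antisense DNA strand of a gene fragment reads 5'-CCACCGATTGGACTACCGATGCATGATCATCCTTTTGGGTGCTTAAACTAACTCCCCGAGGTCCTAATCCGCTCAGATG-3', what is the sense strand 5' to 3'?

5′-CATCTGAGCGGATTAGGACCTCGGGGAGTTAGTTTAAGCACCCAAAAGGATGATCATGCATCGGTAGTCCAATCGGTGG-3′

The coding strand is complementary and antiparallel to the template: take the complement (A↔T, G↔C) and reverse.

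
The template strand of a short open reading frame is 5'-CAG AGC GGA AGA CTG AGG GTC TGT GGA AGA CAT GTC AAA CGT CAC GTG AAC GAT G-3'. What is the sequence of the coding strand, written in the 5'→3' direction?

5'-CATCGTTCACGTGACGTTTGACATGTCTTCCACAGACCCTCAGTCTTCCGCTCTG-3'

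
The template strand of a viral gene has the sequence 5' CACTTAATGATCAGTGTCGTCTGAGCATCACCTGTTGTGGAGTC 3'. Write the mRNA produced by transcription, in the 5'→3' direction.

The mRNA has the sequence of the coding strand (reverse complement of the template) with T→U. Reverse complement of CACTTAATGATCAGTGTCGTCTGAGCATCACCTGTTGTGGAGTC is GACTCCACAACAGGTGATGCTCAGACGACACTGATCATTAAGTG; then T→U.

5'-GACUCCACAACAGGUGAUGCUCAGACGACACUGAUCAUUAAGUG-3'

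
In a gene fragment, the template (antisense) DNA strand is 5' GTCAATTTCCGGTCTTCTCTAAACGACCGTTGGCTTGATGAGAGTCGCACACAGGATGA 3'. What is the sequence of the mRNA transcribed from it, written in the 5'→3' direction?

RNA polymerase reads the template 3'→5' and synthesizes mRNA 5'→3' by base-pairing (A→U, T→A, G↔C). The complement of the template is CAGTTAAAGGCCAGAAGAGATTTGCTGGCAACCGAACTACTCTCAGCGTGTGTCCTACT; antiparallel, so 5'→3' the coding strand is TCATCCTGTGTGCGACTCTCATCAAGCCAACGGTCGTTTAGAGAAGACCGGAAATTGAC. Replace T with U for the mRNA.

5'-UCAUCCUGUGUGCGACUCUCAUCAAGCCAACGGUCGUUUAGAGAAGACCGGAAAUUGAC-3'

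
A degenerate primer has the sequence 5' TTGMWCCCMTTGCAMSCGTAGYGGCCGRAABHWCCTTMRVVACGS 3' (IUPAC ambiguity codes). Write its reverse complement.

5′-SCGTBBYKAAGGWDVTTYCGGCCRCTACGSKTGCAAKGGGWKCAA-3′

Standard pairs A↔T, G↔C; ambiguity codes pair R↔Y, M↔K, W↔W, S↔S, B↔V, H↔D. Complement (AACKWGGGKAACGTKSGCATCRCCGGCYTTVDWGGAAKYBBTGCS), then reverse for 5'→3'.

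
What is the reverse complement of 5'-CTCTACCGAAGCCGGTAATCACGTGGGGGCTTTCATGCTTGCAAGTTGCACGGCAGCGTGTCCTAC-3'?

Reading the sequence 3'→5' and pairing each base (A↔T, G↔C) gives the reverse complement directly.

5'-GTAGGACACGCTGCCGTGCAACTTGCAAGCATGAAAGCCCCCACGTGATTACCGGCTTCGGTAGAG-3'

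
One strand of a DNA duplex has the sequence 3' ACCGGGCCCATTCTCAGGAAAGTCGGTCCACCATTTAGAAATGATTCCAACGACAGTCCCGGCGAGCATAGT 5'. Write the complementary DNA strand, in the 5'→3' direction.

5'-TGGCCCGGGTAAGAGTCCTTTCAGCCAGGTGGTAAATCTTTACTAAGGTTGCTGTCAGGGCCGCTCGTATCA-3'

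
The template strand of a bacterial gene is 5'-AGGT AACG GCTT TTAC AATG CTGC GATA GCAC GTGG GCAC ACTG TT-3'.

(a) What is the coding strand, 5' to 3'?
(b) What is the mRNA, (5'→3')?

(a) 5'-AACAGTGTGCCCACGTGCTATCGCAGCATTGTAAAAGCCGTTACCT-3'
(b) 5'-AACAGUGUGCCCACGUGCUAUCGCAGCAUUGUAAAAGCCGUUACCU-3'

(a) The coding strand is the reverse complement of the template: complement TCCATTGCCGAAAATGTTACGACGCTATCGTGCACCCGTGTGACAA, then reverse.
(b) mRNA has the coding-strand sequence with T→U.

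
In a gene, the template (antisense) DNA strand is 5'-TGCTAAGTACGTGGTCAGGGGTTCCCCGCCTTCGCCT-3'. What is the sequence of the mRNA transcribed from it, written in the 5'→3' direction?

5'-AGGCGAAGGCGGGGAACCCCUGACCACGUACUUAGCA-3'

The mRNA has the sequence of the coding strand (reverse complement of the template) with T→U. Reverse complement of TGCTAAGTACGTGGTCAGGGGTTCCCCGCCTTCGCCT is AGGCGAAGGCGGGGAACCCCTGACCACGTACTTAGCA; then T→U.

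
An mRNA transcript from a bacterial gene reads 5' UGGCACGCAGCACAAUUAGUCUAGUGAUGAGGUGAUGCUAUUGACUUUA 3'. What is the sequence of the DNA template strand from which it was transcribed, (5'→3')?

Replace U with T to get the coding DNA strand: TGGCACGCAGCACAATTAGTCTAGTGATGAGGTGATGCTATTGACTTTA. The template strand is its reverse complement (complement ACCGTGCGTCGTGTTAATCAGATCACTACTCCACTACGATAACTGAAAT, then reverse).

5'-TAAAGTCAATAGCATCACCTCATCACTAGACTAATTGTGCTGCGTGCCA-3'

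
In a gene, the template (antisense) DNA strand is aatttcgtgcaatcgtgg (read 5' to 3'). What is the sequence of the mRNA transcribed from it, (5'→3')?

RNA polymerase reads the template 3'→5' and synthesizes mRNA 5'→3' by base-pairing (A→U, T→A, G↔C). The complement of the template is TTAAAGCACGTTAGCACC; antiparallel, so 5'→3' the coding strand is CCACGATTGCACGAAATT. Replace T with U for the mRNA.

5'-CCACGAUUGCACGAAAUU-3'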